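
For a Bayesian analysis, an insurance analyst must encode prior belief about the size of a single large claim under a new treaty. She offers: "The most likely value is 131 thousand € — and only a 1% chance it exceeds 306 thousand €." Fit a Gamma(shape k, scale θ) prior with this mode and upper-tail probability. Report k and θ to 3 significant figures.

k ≈ 7.62, θ ≈ 19.8

Gamma(k,θ) with k>1 has mode (k−1)θ, so θ = 131/(k−1).
Need P(X < 306) = 0.99 with θ tied to k this way. Start at k = 2, θ = 131: P(X<306) ≈ 0.677.
Too low — raise k to concentrate. Iterating converges to k ≈ 7.62.
Then θ = 131/(7.62−1) ≈ 19.8.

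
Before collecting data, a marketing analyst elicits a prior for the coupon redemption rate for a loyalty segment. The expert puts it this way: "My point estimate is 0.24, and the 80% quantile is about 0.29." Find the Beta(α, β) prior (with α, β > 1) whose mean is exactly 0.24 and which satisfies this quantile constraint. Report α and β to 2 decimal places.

α ≈ 11.83, β ≈ 37.46

With mean 0.24 fixed, write α = 0.24s, β = 0.76s where s = α+β.
Need P(θ < 0.29) = 0.8 under Beta(0.24s, 0.76s). Normal approximation: (q−m)/√(m(1−m)/s) ≈ z_{0.8} = 0.842, so s ≈ 0.24·0.76·(0.842)²/(0.29−0.24)² = 51.7.
At s = 51.7: P(θ<0.29) ≈ 0.805. Adjusting to match 0.8 gives s ≈ 49.30.
So α = 0.24·49.30 ≈ 11.83, β = 0.76·49.30 ≈ 37.46.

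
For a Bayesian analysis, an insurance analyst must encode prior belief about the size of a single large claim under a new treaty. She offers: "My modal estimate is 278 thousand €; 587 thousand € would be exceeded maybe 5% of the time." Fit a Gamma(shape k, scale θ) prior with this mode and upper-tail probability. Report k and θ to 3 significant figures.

k ≈ 5.94, θ ≈ 56.3

Gamma(k,θ) with k>1 has mode (k−1)θ, so θ = 278/(k−1).
Need P(X < 587) = 0.95 with θ tied to k this way. Start at k = 2, θ = 278: P(X<587) ≈ 0.623.
Too low — raise k to concentrate. Iterating converges to k ≈ 5.94.
Then θ = 278/(5.94−1) ≈ 56.3.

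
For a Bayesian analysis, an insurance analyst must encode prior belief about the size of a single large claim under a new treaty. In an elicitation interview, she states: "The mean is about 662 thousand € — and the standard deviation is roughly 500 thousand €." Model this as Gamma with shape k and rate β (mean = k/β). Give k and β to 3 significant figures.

For Gamma(k, rate β): mean = k/β, variance = k/β², so CV = 1/√k.
CV = SD/mean = 500/662 = 0.7553, hence k = 1/CV² = 1.75.
Then β = k/mean = 1.75/662 = 0.00265.

k ≈ 1.75, β ≈ 0.00265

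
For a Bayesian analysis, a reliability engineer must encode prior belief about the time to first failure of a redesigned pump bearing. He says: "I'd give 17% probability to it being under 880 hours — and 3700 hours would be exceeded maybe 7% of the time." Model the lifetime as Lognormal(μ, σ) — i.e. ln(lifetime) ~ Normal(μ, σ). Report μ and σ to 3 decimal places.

If T ~ Lognormal(μ,σ) then ln T ~ Normal(μ,σ), so the p-quantile of ln T is μ + z_p·σ.
ln(880) = 6.78 and ln(3700) = 8.216; z_{0.17} = -0.9542, z_{0.93} = 1.476.
σ = (8.216 − 6.78)/(1.476 − (-0.9542)) = 0.591.
μ = 6.78 − (-0.9542)·0.591 = 7.344.

μ ≈ 7.344, σ ≈ 0.591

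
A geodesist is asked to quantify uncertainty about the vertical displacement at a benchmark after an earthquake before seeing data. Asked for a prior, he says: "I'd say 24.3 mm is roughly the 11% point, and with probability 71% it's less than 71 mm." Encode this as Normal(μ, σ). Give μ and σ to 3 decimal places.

For Normal(μ,σ), the p-quantile is μ + z_p·σ. Here z_{0.11} = -1.227, z_{0.71} = 0.5534.
So 24.3 = μ − 1.227σ and 71 = μ + 0.5534σ.
Subtracting: σ = (71 − 24.3)/(0.5534 − (-1.227)) = 26.237.
Then μ = 24.3 − (-1.227)·26.237 = 56.481.

μ = 56.481, σ = 26.237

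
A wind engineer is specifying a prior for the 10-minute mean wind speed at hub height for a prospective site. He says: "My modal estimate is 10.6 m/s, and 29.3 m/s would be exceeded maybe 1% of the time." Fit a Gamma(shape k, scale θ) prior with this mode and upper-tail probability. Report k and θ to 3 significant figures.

Gamma(k,θ) with k>1 has mode (k−1)θ, so θ = 10.6/(k−1).
Need P(X < 29.3) = 0.99 with θ tied to k this way. Start at k = 2, θ = 10.6: P(X<29.3) ≈ 0.763.
Too low — raise k to concentrate. Iterating converges to k ≈ 5.44.
Then θ = 10.6/(5.44−1) ≈ 2.39.

k ≈ 5.44, θ ≈ 2.39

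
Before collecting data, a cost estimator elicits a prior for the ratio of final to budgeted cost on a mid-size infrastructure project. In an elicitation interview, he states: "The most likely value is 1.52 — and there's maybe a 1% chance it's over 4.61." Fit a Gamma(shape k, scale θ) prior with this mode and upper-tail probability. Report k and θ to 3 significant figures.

k ≈ 4.65, θ ≈ 0.417

Gamma(k,θ) with k>1 has mode (k−1)θ, so θ = 1.52/(k−1).
Need P(X < 4.61) = 0.99 with θ tied to k this way. Start at k = 2, θ = 1.52: P(X<4.61) ≈ 0.806.
Too low — raise k to concentrate. Iterating converges to k ≈ 4.65.
Then θ = 1.52/(4.65−1) ≈ 0.417.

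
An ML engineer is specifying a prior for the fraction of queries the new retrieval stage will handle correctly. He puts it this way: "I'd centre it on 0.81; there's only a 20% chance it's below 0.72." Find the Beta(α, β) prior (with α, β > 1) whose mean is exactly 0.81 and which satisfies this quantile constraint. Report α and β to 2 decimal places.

With mean 0.81 fixed, write α = 0.81s, β = 0.19s where s = α+β.
Need P(θ < 0.72) = 0.2 under Beta(0.81s, 0.19s). Normal approximation: (q−m)/√(m(1−m)/s) ≈ z_{0.2} = -0.842, so s ≈ 0.81·0.19·(-0.842)²/(0.72−0.81)² = 13.5.
At s = 13.5: P(θ<0.72) ≈ 0.186. Adjusting to match 0.2 gives s ≈ 11.35.
So α = 0.81·11.35 ≈ 9.20, β = 0.19·11.35 ≈ 2.16.

α ≈ 9.20, β ≈ 2.16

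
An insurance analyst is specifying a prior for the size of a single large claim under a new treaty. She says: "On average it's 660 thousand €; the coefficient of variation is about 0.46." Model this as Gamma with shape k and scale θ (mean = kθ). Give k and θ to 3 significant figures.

For Gamma(k, scale θ): mean = kθ, variance = kθ², so CV = 1/√k.
CV = 0.46, hence k = 1/CV² = 4.73.
Then θ = mean/k = 660/4.73 = 140.

k ≈ 4.73, θ ≈ 140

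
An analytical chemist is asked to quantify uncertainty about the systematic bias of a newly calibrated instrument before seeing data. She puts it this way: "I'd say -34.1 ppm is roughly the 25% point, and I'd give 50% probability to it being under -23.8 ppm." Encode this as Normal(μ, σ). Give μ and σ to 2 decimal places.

μ = -23.80, σ = 15.27

For Normal(μ,σ), the p-quantile is μ + z_p·σ. Here z_{0.25} = -0.6745, z_{0.5} = 0.
So -34.1 = μ − 0.6745σ and -23.8 = μ + 0σ.
Subtracting: σ = (-23.8 − -34.1)/(0 − (-0.6745)) = 15.27.
Then μ = -34.1 − (-0.6745)·15.27 = -23.80.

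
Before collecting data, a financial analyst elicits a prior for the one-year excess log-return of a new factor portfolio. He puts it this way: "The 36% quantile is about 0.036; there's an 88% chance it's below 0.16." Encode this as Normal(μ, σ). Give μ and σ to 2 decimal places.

The p-quantile of Normal(μ,σ) is μ + z_p·σ, with z_{0.36} = -0.3585 and z_{0.88} = 1.175.
Eliminate σ: μ = (z₂·x₁ − z₁·x₂)/(z₂ − z₁) = (1.175·0.036 − (-0.3585)·0.16)/1.533 = 0.06.
Then σ = (x₂ − x₁)/(z₂ − z₁) = (0.16 − 0.036)/1.533 = 0.08.

μ = 0.06, σ = 0.08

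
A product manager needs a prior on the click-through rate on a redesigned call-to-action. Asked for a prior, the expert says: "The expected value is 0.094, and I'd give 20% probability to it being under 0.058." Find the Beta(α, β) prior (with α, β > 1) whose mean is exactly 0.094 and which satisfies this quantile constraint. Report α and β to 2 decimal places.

α ≈ 4.52, β ≈ 43.60

With mean 0.094 fixed, write α = 0.094s, β = 0.906s where s = α+β.
Need P(θ < 0.058) = 0.2 under Beta(0.094s, 0.906s). Normal approximation: (q−m)/√(m(1−m)/s) ≈ z_{0.2} = -0.842, so s ≈ 0.094·0.906·(-0.842)²/(0.058−0.094)² = 46.5.
At s = 46.5: P(θ<0.058) ≈ 0.205. Adjusting to match 0.2 gives s ≈ 48.12.
So α = 0.094·48.12 ≈ 4.52, β = 0.906·48.12 ≈ 43.60.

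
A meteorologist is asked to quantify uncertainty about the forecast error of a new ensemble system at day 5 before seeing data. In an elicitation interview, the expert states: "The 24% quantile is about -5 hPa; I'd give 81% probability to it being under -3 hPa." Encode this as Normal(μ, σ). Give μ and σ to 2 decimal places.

The p-quantile of Normal(μ,σ) is μ + z_p·σ, with z_{0.24} = -0.7063 and z_{0.81} = 0.8779.
Eliminate σ: μ = (z₂·x₁ − z₁·x₂)/(z₂ − z₁) = (0.8779·-5 − (-0.7063)·-3)/1.584 = -4.11.
Then σ = (x₂ − x₁)/(z₂ − z₁) = (-3 − -5)/1.584 = 1.26.

μ = -4.11, σ = 1.26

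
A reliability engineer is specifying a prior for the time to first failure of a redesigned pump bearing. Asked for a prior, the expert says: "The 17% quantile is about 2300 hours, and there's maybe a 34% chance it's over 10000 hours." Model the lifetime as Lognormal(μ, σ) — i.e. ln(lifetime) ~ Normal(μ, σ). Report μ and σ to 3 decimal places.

If T ~ Lognormal(μ,σ) then ln T ~ Normal(μ,σ), so the p-quantile of ln T is μ + z_p·σ.
ln(2300) = 7.741 and ln(10000) = 9.21; z_{0.17} = -0.9542, z_{0.66} = 0.4125.
σ = (9.21 − 7.741)/(0.4125 − (-0.9542)) = 1.075.
μ = 7.741 − (-0.9542)·1.075 = 8.767.

μ ≈ 8.767, σ ≈ 1.075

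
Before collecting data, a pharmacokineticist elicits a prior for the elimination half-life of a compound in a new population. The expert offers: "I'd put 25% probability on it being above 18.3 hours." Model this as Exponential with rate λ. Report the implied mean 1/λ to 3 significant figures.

P(T > 18.3) = e^(−λ·18.3) = 0.25, so λ = −ln(0.25)/18.3 = 0.0758.
Mean = 1/λ = 13.2 hours.

mean ≈ 13.2 hours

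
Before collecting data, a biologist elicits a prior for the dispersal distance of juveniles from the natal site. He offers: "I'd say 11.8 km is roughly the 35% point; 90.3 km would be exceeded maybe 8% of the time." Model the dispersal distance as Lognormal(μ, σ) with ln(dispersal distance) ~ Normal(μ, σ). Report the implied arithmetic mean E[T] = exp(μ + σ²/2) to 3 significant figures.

If T ~ Lognormal(μ,σ) then ln T ~ Normal(μ,σ), so the p-quantile of ln T is μ + z_p·σ.
ln(11.8) = 2.468 and ln(90.3) = 4.503; z_{0.35} = -0.3853, z_{0.92} = 1.405.
σ = (4.503 − 2.468)/(1.405 − (-0.3853)) = 1.137.
μ = 2.468 − (-0.3853)·1.137 = 2.906.
E[T] = exp(μ + σ²/2) = exp(2.906 + 0.6460) = 34.9 km.

E[T] ≈ 34.9 km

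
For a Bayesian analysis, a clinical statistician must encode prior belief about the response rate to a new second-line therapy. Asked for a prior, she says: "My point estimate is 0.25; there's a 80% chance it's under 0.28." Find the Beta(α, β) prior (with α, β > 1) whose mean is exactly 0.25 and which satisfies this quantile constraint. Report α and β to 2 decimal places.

With mean 0.25 fixed, write α = 0.25s, β = 0.75s where s = α+β.
Need P(θ < 0.28) = 0.8 under Beta(0.25s, 0.75s). Normal approximation: (q−m)/√(m(1−m)/s) ≈ z_{0.8} = 0.842, so s ≈ 0.25·0.75·(0.842)²/(0.28−0.25)² = 147.6.
At s = 147.6: P(θ<0.28) ≈ 0.803. Adjusting to match 0.8 gives s ≈ 144.01.
So α = 0.25·144.01 ≈ 36.00, β = 0.75·144.01 ≈ 108.01.

α ≈ 36.00, β ≈ 108.01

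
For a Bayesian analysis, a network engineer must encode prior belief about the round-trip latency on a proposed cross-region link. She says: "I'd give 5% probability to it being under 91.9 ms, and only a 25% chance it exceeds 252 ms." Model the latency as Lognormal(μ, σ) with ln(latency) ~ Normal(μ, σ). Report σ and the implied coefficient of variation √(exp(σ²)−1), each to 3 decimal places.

σ ≈ 0.435, CV ≈ 0.456

If T ~ Lognormal(μ,σ) then ln T ~ Normal(μ,σ), so the p-quantile of ln T is μ + z_p·σ.
ln(91.9) = 4.521 and ln(252) = 5.529; z_{0.05} = -1.645, z_{0.75} = 0.6745.
σ = (5.529 − 4.521)/(0.6745 − (-1.645)) = 0.435.
μ = 4.521 − (-1.645)·0.435 = 5.236.
CV = √(exp(σ²)−1) = √(exp(0.1892)−1) = 0.456.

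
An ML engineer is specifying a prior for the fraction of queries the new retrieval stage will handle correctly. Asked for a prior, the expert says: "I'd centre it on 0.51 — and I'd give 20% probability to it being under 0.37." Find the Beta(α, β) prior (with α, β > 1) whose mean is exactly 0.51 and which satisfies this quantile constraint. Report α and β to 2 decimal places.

α ≈ 4.66, β ≈ 4.47

With mean 0.51 fixed, write α = 0.51s, β = 0.49s where s = α+β.
Need P(θ < 0.37) = 0.2 under Beta(0.51s, 0.49s). Normal approximation: (q−m)/√(m(1−m)/s) ≈ z_{0.2} = -0.842, so s ≈ 0.51·0.49·(-0.842)²/(0.37−0.51)² = 9.0.
At s = 9.0: P(θ<0.37) ≈ 0.201. Adjusting to match 0.2 gives s ≈ 9.13.
So α = 0.51·9.13 ≈ 4.66, β = 0.49·9.13 ≈ 4.47.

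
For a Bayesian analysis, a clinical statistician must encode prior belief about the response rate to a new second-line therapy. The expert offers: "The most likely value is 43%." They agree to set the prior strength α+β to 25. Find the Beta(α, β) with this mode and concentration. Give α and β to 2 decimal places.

α = 10.89, β = 14.11

For α,β > 1 the Beta mode is (α−1)/(α+β−2). With α+β = 25, the mode is (α−1)/23.
Set (α−1)/23 = 0.43 → α = 1 + 0.43·23 = 10.89.
β = 25 − α = 14.11.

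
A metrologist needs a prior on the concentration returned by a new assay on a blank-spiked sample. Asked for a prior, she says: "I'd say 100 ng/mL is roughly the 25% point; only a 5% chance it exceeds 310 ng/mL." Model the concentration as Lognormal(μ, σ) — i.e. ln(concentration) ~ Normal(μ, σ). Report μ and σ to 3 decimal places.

If T ~ Lognormal(μ,σ) then ln T ~ Normal(μ,σ), so the p-quantile of ln T is μ + z_p·σ.
ln(100) = 4.605 and ln(310) = 5.737; z_{0.25} = -0.6745, z_{0.95} = 1.645.
σ = (5.737 − 4.605)/(1.645 − (-0.6745)) = 0.488.
μ = 4.605 − (-0.6745)·0.488 = 4.934.

μ ≈ 4.934, σ ≈ 0.488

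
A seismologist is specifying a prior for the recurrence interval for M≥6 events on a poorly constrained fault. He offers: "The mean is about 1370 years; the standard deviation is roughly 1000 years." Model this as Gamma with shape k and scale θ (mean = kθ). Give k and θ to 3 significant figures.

For Gamma(k, scale θ): mean = kθ, variance = kθ², so CV = 1/√k.
CV = SD/mean = 1000/1370 = 0.7299, hence k = 1/CV² = 1.88.
Then θ = mean/k = 1370/1.88 = 730.

k ≈ 1.88, θ ≈ 730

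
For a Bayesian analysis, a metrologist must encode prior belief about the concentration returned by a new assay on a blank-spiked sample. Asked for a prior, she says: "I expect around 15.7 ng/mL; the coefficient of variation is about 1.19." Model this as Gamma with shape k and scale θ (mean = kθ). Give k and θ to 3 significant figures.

k ≈ 0.706, θ ≈ 22.2

For Gamma(k, scale θ): mean = kθ, variance = kθ², so CV = 1/√k.
CV = 1.19, hence k = 1/CV² = 0.706.
Then θ = mean/k = 15.7/0.706 = 22.2.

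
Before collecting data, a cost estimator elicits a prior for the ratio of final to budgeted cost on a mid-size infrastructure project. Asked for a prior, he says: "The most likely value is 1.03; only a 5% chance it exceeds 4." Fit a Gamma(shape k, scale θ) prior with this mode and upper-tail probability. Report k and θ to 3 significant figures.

k ≈ 2.38, θ ≈ 0.749

Gamma(k,θ) with k>1 has mode (k−1)θ, so θ = 1.03/(k−1).
Need P(X < 4) = 0.95 with θ tied to k this way. Start at k = 2, θ = 1.03: P(X<4) ≈ 0.900.
Too low — raise k to concentrate. Iterating converges to k ≈ 2.38.
Then θ = 1.03/(2.38−1) ≈ 0.749.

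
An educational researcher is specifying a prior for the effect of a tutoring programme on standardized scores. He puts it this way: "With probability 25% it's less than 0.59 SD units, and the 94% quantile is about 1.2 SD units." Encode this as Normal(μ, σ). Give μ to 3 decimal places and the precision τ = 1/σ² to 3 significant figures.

μ = 0.775, τ = 13.4

For Normal(μ,σ), the p-quantile is μ + z_p·σ. Here z_{0.25} = -0.6745, z_{0.94} = 1.555.
So 0.59 = μ − 0.6745σ and 1.2 = μ + 1.555σ.
Subtracting: σ = (1.2 − 0.59)/(1.555 − (-0.6745)) = 0.274.
Then μ = 0.59 − (-0.6745)·0.274 = 0.775.
Precision τ = 1/σ² = 1/0.2736² = 13.4.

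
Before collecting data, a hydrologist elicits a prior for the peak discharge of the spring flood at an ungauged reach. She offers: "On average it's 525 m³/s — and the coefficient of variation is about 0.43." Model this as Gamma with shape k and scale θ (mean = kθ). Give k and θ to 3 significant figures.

For Gamma(k, scale θ): mean = kθ, variance = kθ², so CV = 1/√k.
CV = 0.43, hence k = 1/CV² = 5.41.
Then θ = mean/k = 525/5.41 = 97.1.

k ≈ 5.41, θ ≈ 97.1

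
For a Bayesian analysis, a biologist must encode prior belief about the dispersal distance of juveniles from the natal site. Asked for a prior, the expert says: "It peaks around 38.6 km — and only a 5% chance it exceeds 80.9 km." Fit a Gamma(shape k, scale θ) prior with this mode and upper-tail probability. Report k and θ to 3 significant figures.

k ≈ 6.04, θ ≈ 7.65

Gamma(k,θ) with k>1 has mode (k−1)θ, so θ = 38.6/(k−1).
Need P(X < 80.9) = 0.95 with θ tied to k this way. Start at k = 2, θ = 38.6: P(X<80.9) ≈ 0.619.
Too low — raise k to concentrate. Iterating converges to k ≈ 6.04.
Then θ = 38.6/(6.04−1) ≈ 7.65.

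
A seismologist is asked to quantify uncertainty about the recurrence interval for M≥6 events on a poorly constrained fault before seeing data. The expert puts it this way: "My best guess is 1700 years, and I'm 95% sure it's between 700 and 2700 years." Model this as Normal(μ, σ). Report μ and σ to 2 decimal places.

A symmetric 95% interval runs μ ± z·σ with z = 1.96.
Half-width = 1000, so σ = 1000/1.96 = 510.21.
μ is the stated best guess, 1700.00.

μ = 1700.00, σ = 510.21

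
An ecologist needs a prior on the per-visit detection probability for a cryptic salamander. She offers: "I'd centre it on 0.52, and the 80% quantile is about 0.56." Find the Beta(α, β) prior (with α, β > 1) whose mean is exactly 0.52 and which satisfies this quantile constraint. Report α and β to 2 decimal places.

α ≈ 57.63, β ≈ 53.20

With mean 0.52 fixed, write α = 0.52s, β = 0.48s where s = α+β.
Need P(θ < 0.56) = 0.8 under Beta(0.52s, 0.48s). Normal approximation: (q−m)/√(m(1−m)/s) ≈ z_{0.8} = 0.842, so s ≈ 0.52·0.48·(0.842)²/(0.56−0.52)² = 110.5.
At s = 110.5: P(θ<0.56) ≈ 0.800. Adjusting to match 0.8 gives s ≈ 110.83.
So α = 0.52·110.83 ≈ 57.63, β = 0.48·110.83 ≈ 53.20.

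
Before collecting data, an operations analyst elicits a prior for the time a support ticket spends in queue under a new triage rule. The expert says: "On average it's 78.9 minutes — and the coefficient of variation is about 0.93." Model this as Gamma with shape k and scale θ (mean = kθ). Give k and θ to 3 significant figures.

k ≈ 1.16, θ ≈ 68.2

For Gamma(k, scale θ): mean = kθ, variance = kθ², so CV = 1/√k.
CV = 0.93, hence k = 1/CV² = 1.16.
Then θ = mean/k = 78.9/1.16 = 68.2.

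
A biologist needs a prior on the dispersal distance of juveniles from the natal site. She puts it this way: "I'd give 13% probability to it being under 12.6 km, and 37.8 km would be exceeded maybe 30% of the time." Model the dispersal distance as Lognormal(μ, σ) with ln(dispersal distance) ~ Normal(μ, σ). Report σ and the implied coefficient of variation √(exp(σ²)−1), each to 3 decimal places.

If T ~ Lognormal(μ,σ) then ln T ~ Normal(μ,σ), so the p-quantile of ln T is μ + z_p·σ.
ln(12.6) = 2.534 and ln(37.8) = 3.632; z_{0.13} = -1.126, z_{0.7} = 0.5244.
σ = (3.632 − 2.534)/(0.5244 − (-1.126)) = 0.666.
μ = 2.534 − (-1.126)·0.666 = 3.283.
CV = √(exp(σ²)−1) = √(exp(0.4429)−1) = 0.746.

σ ≈ 0.666, CV ≈ 0.746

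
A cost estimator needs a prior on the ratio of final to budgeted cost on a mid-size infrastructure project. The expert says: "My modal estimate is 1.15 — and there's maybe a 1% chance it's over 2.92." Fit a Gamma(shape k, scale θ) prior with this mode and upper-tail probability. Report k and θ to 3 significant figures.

k ≈ 6.39, θ ≈ 0.213

Gamma(k,θ) with k>1 has mode (k−1)θ, so θ = 1.15/(k−1).
Need P(X < 2.92) = 0.99 with θ tied to k this way. Start at k = 2, θ = 1.15: P(X<2.92) ≈ 0.721.
Too low — raise k to concentrate. Iterating converges to k ≈ 6.39.
Then θ = 1.15/(6.39−1) ≈ 0.213.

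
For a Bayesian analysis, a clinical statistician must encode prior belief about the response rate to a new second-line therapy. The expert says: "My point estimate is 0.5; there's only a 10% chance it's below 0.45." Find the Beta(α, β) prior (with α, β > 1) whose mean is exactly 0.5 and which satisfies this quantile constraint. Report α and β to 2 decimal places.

With mean 0.5 fixed, write α = 0.5s, β = 0.5s where s = α+β.
Need P(θ < 0.45) = 0.1 under Beta(0.5s, 0.5s). Normal approximation: (q−m)/√(m(1−m)/s) ≈ z_{0.1} = -1.28, so s ≈ 0.5·0.5·(-1.28)²/(0.45−0.5)² = 164.2.
At s = 164.2: P(θ<0.45) ≈ 0.100. Adjusting to match 0.1 gives s ≈ 163.91.
So α = 0.5·163.91 ≈ 81.96, β = 0.5·163.91 ≈ 81.96.

α ≈ 81.96, β ≈ 81.96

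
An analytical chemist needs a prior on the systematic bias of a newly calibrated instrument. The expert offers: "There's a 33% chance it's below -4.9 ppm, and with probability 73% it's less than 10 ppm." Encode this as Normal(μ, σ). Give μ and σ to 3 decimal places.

μ = 1.326, σ = 14.154

The p-quantile of Normal(μ,σ) is μ + z_p·σ, with z_{0.33} = -0.4399 and z_{0.73} = 0.6128.
Eliminate σ: μ = (z₂·x₁ − z₁·x₂)/(z₂ − z₁) = (0.6128·-4.9 − (-0.4399)·10)/1.053 = 1.326.
Then σ = (x₂ − x₁)/(z₂ − z₁) = (10 − -4.9)/1.053 = 14.154.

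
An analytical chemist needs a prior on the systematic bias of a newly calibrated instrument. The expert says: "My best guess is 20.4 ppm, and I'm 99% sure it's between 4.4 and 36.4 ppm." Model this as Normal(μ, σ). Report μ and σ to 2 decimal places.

μ = 20.40, σ = 6.21

A symmetric 99% interval runs μ ± z·σ with z = 2.576.
Half-width = 16, so σ = 16/2.576 = 6.21.
μ is the stated best guess, 20.40.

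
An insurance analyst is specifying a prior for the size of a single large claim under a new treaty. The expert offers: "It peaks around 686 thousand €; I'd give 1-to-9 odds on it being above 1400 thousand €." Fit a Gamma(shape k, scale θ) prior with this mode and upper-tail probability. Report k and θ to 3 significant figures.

k ≈ 4.77, θ ≈ 182

Gamma(k,θ) with k>1 has mode (k−1)θ, so θ = 686/(k−1).
Need P(X < 1400) = 0.9 with θ tied to k this way. Start at k = 2, θ = 686: P(X<1400) ≈ 0.605.
Too low — raise k to concentrate. Iterating converges to k ≈ 4.77.
Then θ = 686/(4.77−1) ≈ 182.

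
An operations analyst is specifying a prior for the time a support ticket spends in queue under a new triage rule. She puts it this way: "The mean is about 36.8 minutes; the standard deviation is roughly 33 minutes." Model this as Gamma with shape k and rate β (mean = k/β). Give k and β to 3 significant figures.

For Gamma(k, rate β): mean = k/β, variance = k/β², so CV = 1/√k.
CV = SD/mean = 33/36.8 = 0.8967, hence k = 1/CV² = 1.24.
Then β = k/mean = 1.24/36.8 = 0.0338.

k ≈ 1.24, β ≈ 0.0338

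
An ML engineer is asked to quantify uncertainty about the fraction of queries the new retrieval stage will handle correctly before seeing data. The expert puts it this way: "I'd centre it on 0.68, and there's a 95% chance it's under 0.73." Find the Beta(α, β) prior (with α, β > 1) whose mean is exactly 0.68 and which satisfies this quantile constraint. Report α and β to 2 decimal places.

α ≈ 153.80, β ≈ 72.38

With mean 0.68 fixed, write α = 0.68s, β = 0.32s where s = α+β.
Need P(θ < 0.73) = 0.95 under Beta(0.68s, 0.32s). Normal approximation: (q−m)/√(m(1−m)/s) ≈ z_{0.95} = 1.64, so s ≈ 0.68·0.32·(1.64)²/(0.73−0.68)² = 235.5.
At s = 235.5: P(θ<0.73) ≈ 0.953. Adjusting to match 0.95 gives s ≈ 226.18.
So α = 0.68·226.18 ≈ 153.80, β = 0.32·226.18 ≈ 72.38.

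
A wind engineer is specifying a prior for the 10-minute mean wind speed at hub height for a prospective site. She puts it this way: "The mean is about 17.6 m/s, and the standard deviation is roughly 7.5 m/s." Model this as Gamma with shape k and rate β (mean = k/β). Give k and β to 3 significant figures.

For Gamma(k, rate β): mean = k/β, variance = k/β², so CV = 1/√k.
CV = SD/mean = 7.5/17.6 = 0.4261, hence k = 1/CV² = 5.51.
Then β = k/mean = 5.51/17.6 = 0.313.

k ≈ 5.51, β ≈ 0.313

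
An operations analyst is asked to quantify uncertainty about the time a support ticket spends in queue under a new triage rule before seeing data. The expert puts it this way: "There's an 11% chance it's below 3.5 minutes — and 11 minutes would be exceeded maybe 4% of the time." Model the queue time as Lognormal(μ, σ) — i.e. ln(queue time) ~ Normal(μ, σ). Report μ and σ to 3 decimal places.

μ ≈ 1.725, σ ≈ 0.385

If T ~ Lognormal(μ,σ) then ln T ~ Normal(μ,σ), so the p-quantile of ln T is μ + z_p·σ.
ln(3.5) = 1.253 and ln(11) = 2.398; z_{0.11} = -1.227, z_{0.96} = 1.751.
σ = (2.398 − 1.253)/(1.751 − (-1.227)) = 0.385.
μ = 1.253 − (-1.227)·0.385 = 1.725.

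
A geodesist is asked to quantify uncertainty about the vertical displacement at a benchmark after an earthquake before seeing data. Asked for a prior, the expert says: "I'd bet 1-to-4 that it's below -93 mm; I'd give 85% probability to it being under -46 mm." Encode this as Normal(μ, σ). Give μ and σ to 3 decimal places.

The p-quantile of Normal(μ,σ) is μ + z_p·σ, with z_{0.2} = -0.8416 and z_{0.85} = 1.036.
Eliminate σ: μ = (z₂·x₁ − z₁·x₂)/(z₂ − z₁) = (1.036·-93 − (-0.8416)·-46)/1.878 = -71.938.
Then σ = (x₂ − x₁)/(z₂ − z₁) = (-46 − -93)/1.878 = 25.026.

μ = -71.938, σ = 25.026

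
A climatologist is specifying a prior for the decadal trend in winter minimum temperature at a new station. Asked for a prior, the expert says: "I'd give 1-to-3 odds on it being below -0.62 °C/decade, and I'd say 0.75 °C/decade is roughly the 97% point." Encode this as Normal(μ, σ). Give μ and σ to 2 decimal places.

μ = -0.26, σ = 0.54

For Normal(μ,σ), the p-quantile is μ + z_p·σ. Here z_{0.25} = -0.6745, z_{0.97} = 1.881.
So -0.62 = μ − 0.6745σ and 0.75 = μ + 1.881σ.
Subtracting: σ = (0.75 − -0.62)/(1.881 − (-0.6745)) = 0.54.
Then μ = -0.62 − (-0.6745)·0.54 = -0.26.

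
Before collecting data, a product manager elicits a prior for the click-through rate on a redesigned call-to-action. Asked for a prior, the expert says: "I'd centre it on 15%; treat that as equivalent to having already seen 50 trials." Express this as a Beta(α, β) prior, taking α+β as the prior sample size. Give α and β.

α = 7.5, β = 42.5

Under the effective-sample-size interpretation, Beta(α, β) has prior mean α/(α+β) and prior sample size α+β.
So α+β = 50 and α/(α+β) = 0.15, giving α = 0.15·50 = 7.5 and β = 50 − 7.5 = 42.5.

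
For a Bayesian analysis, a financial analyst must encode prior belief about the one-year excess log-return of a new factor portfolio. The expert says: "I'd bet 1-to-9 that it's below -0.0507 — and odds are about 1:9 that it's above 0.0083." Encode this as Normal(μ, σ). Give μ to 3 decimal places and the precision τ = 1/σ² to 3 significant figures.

μ = -0.021, τ = 1890

For Normal(μ,σ), the p-quantile is μ + z_p·σ. Here z_{0.1} = -1.282, z_{0.9} = 1.282.
So -0.0507 = μ − 1.282σ and 0.0083 = μ + 1.282σ.
Subtracting: σ = (0.0083 − -0.0507)/(1.282 − (-1.282)) = 0.023.
Then μ = -0.0507 − (-1.282)·0.023 = -0.021.
Precision τ = 1/σ² = 1/0.02302² = 1890.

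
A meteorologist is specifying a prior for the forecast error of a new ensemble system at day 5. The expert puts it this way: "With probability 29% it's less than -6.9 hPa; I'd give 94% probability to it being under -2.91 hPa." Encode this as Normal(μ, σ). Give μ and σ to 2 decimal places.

For Normal(μ,σ), the p-quantile is μ + z_p·σ. Here z_{0.29} = -0.5534, z_{0.94} = 1.555.
So -6.9 = μ − 0.5534σ and -2.91 = μ + 1.555σ.
Subtracting: σ = (-2.91 − -6.9)/(1.555 − (-0.5534)) = 1.89.
Then μ = -6.9 − (-0.5534)·1.89 = -5.85.

μ = -5.85, σ = 1.89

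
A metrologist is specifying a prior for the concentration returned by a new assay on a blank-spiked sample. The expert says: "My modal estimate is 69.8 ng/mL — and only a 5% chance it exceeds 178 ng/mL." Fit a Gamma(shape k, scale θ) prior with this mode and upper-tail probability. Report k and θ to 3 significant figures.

k ≈ 4.09, θ ≈ 22.6

Gamma(k,θ) with k>1 has mode (k−1)θ, so θ = 69.8/(k−1).
Need P(X < 178) = 0.95 with θ tied to k this way. Start at k = 2, θ = 69.8: P(X<178) ≈ 0.723.
Too low — raise k to concentrate. Iterating converges to k ≈ 4.09.
Then θ = 69.8/(4.09−1) ≈ 22.6.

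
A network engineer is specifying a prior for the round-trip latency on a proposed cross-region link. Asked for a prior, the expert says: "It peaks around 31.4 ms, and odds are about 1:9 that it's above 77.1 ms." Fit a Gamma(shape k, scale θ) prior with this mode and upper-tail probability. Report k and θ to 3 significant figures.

Gamma(k,θ) with k>1 has mode (k−1)θ, so θ = 31.4/(k−1).
Need P(X < 77.1) = 0.9 with θ tied to k this way. Start at k = 2, θ = 31.4: P(X<77.1) ≈ 0.703.
Too low — raise k to concentrate. Iterating converges to k ≈ 3.38.
Then θ = 31.4/(3.38−1) ≈ 13.2.

k ≈ 3.38, θ ≈ 13.2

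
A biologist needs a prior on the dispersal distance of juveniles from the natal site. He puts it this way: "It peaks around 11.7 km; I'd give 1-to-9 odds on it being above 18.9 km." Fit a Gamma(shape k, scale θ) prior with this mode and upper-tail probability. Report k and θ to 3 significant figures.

Gamma(k,θ) with k>1 has mode (k−1)θ, so θ = 11.7/(k−1).
Need P(X < 18.9) = 0.9 with θ tied to k this way. Start at k = 2, θ = 11.7: P(X<18.9) ≈ 0.480.
Too low — raise k to concentrate. Iterating converges to k ≈ 9.18.
Then θ = 11.7/(9.18−1) ≈ 1.43.

k ≈ 9.18, θ ≈ 1.43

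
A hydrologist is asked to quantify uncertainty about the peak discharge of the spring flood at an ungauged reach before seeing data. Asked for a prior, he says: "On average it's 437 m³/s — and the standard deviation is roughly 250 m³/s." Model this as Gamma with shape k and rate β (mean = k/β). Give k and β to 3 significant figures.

For Gamma(k, rate β): mean = k/β, variance = k/β², so CV = 1/√k.
CV = SD/mean = 250/437 = 0.5721, hence k = 1/CV² = 3.06.
Then β = k/mean = 3.06/437 = 0.00699.

k ≈ 3.06, β ≈ 0.00699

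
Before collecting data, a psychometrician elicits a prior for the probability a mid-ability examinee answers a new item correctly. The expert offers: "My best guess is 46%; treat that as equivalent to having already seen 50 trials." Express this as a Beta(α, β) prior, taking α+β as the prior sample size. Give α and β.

α = 23, β = 27

Under the effective-sample-size interpretation, Beta(α, β) has prior mean α/(α+β) and prior sample size α+β.
So α+β = 50 and α/(α+β) = 0.46, giving α = 0.46·50 = 23 and β = 50 − 23 = 27.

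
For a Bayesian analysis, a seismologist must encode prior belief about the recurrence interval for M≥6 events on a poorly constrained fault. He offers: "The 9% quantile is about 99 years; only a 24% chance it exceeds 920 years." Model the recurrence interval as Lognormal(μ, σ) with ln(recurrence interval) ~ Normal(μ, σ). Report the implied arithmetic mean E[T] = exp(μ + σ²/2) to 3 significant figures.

If T ~ Lognormal(μ,σ) then ln T ~ Normal(μ,σ), so the p-quantile of ln T is μ + z_p·σ.
ln(99) = 4.595 and ln(920) = 6.824; z_{0.09} = -1.341, z_{0.76} = 0.7063.
σ = (6.824 − 4.595)/(0.7063 − (-1.341)) = 1.089.
μ = 4.595 − (-1.341)·1.089 = 6.055.
E[T] = exp(μ + σ²/2) = exp(6.055 + 0.5930) = 771 years.

E[T] ≈ 771 years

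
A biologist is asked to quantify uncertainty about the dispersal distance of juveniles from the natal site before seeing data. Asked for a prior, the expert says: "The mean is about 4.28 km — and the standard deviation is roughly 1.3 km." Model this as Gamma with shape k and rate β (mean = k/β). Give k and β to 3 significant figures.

For Gamma(k, rate β): mean = k/β, variance = k/β², so CV = 1/√k.
CV = SD/mean = 1.3/4.28 = 0.3037, hence k = 1/CV² = 10.8.
Then β = k/mean = 10.8/4.28 = 2.53.

k ≈ 10.8, β ≈ 2.53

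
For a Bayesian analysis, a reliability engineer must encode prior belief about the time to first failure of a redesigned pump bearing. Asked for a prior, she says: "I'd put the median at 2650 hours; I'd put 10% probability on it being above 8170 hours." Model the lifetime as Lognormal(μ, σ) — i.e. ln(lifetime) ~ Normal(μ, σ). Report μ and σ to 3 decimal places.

If T ~ Lognormal(μ,σ) then ln T ~ Normal(μ,σ), so the p-quantile of ln T is μ + z_p·σ.
ln(2650) = 7.882 and ln(8170) = 9.008; z_{0.5} = 0, z_{0.9} = 1.282.
σ = (9.008 − 7.882)/(1.282 − (0)) = 0.879.
μ = 7.882 − (0)·0.879 = 7.882.

μ ≈ 7.882, σ ≈ 0.879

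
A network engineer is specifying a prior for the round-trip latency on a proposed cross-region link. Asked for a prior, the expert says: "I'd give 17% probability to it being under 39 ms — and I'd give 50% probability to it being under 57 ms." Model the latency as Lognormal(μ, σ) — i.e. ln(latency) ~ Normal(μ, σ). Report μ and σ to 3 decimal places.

μ ≈ 4.043, σ ≈ 0.398

If T ~ Lognormal(μ,σ) then ln T ~ Normal(μ,σ), so the p-quantile of ln T is μ + z_p·σ.
ln(39) = 3.664 and ln(57) = 4.043; z_{0.17} = -0.9542, z_{0.5} = 0.
σ = (4.043 − 3.664)/(0 − (-0.9542)) = 0.398.
μ = 3.664 − (-0.9542)·0.398 = 4.043.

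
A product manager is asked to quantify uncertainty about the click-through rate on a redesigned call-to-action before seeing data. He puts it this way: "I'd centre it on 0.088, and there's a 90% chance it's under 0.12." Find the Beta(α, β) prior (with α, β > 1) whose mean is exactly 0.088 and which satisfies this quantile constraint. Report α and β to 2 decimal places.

α ≈ 12.05, β ≈ 124.91

With mean 0.088 fixed, write α = 0.088s, β = 0.912s where s = α+β.
Need P(θ < 0.12) = 0.9 under Beta(0.088s, 0.912s). Normal approximation: (q−m)/√(m(1−m)/s) ≈ z_{0.9} = 1.28, so s ≈ 0.088·0.912·(1.28)²/(0.12−0.088)² = 128.7.
At s = 128.7: P(θ<0.12) ≈ 0.894. Adjusting to match 0.9 gives s ≈ 136.96.
So α = 0.088·136.96 ≈ 12.05, β = 0.912·136.96 ≈ 124.91.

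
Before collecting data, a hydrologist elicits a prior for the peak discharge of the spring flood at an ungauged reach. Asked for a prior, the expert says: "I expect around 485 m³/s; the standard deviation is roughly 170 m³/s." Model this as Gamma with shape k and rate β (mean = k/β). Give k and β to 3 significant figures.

For Gamma(k, rate β): mean = k/β, variance = k/β², so CV = 1/√k.
CV = SD/mean = 170/485 = 0.3505, hence k = 1/CV² = 8.14.
Then β = k/mean = 8.14/485 = 0.0168.

k ≈ 8.14, β ≈ 0.0168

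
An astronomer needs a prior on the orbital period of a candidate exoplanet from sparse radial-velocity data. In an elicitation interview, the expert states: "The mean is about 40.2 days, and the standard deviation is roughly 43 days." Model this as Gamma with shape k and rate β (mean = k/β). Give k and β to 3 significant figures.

For Gamma(k, rate β): mean = k/β, variance = k/β², so CV = 1/√k.
CV = SD/mean = 43/40.2 = 1.07, hence k = 1/CV² = 0.874.
Then β = k/mean = 0.874/40.2 = 0.0217.

k ≈ 0.874, β ≈ 0.0217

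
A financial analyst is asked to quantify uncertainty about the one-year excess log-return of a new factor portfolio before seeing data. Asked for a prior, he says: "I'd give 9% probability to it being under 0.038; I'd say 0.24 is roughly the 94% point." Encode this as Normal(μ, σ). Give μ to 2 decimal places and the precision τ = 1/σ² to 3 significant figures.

μ = 0.13, τ = 205

The p-quantile of Normal(μ,σ) is μ + z_p·σ, with z_{0.09} = -1.341 and z_{0.94} = 1.555.
Eliminate σ: μ = (z₂·x₁ − z₁·x₂)/(z₂ − z₁) = (1.555·0.038 − (-1.341)·0.24)/2.896 = 0.13.
Then σ = (x₂ − x₁)/(z₂ − z₁) = (0.24 − 0.038)/2.896 = 0.07.
Precision τ = 1/σ² = 1/0.06976² = 205.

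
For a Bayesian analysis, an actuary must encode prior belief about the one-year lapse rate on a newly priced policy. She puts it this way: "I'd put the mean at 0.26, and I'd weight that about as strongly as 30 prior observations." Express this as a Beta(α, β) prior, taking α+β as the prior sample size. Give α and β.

α = 7.8, β = 22.2

Under the effective-sample-size interpretation, Beta(α, β) has prior mean α/(α+β) and prior sample size α+β.
So α+β = 30 and α/(α+β) = 0.26, giving α = 0.26·30 = 7.8 and β = 30 − 7.8 = 22.2.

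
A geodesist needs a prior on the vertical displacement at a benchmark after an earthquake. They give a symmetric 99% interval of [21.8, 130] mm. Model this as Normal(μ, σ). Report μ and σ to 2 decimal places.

A symmetric 99% interval runs μ ± z·σ with z = 2.576.
Half-width = 54.1, so σ = 54.1/2.576 = 21.00.
μ is the interval midpoint, 75.90.

μ = 75.90, σ = 21.00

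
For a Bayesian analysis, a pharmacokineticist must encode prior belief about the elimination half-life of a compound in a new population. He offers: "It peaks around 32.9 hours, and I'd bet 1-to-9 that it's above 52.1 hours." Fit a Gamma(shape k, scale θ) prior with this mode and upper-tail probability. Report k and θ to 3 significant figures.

Gamma(k,θ) with k>1 has mode (k−1)θ, so θ = 32.9/(k−1).
Need P(X < 52.1) = 0.9 with θ tied to k this way. Start at k = 2, θ = 32.9: P(X<52.1) ≈ 0.470.
Too low — raise k to concentrate. Iterating converges to k ≈ 9.88.
Then θ = 32.9/(9.88−1) ≈ 3.71.

k ≈ 9.88, θ ≈ 3.71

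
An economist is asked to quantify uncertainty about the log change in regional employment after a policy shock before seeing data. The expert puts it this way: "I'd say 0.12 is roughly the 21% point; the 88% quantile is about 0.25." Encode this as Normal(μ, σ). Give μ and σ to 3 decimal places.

For Normal(μ,σ), the p-quantile is μ + z_p·σ. Here z_{0.21} = -0.8064, z_{0.88} = 1.175.
So 0.12 = μ − 0.8064σ and 0.25 = μ + 1.175σ.
Subtracting: σ = (0.25 − 0.12)/(1.175 − (-0.8064)) = 0.066.
Then μ = 0.12 − (-0.8064)·0.066 = 0.173.

μ = 0.173, σ = 0.066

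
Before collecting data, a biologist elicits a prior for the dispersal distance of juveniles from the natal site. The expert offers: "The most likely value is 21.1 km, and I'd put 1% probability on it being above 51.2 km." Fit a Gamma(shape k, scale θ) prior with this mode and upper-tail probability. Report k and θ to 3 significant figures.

Gamma(k,θ) with k>1 has mode (k−1)θ, so θ = 21.1/(k−1).
Need P(X < 51.2) = 0.99 with θ tied to k this way. Start at k = 2, θ = 21.1: P(X<51.2) ≈ 0.697.
Too low — raise k to concentrate. Iterating converges to k ≈ 7.01.
Then θ = 21.1/(7.01−1) ≈ 3.51.

k ≈ 7.01, θ ≈ 3.51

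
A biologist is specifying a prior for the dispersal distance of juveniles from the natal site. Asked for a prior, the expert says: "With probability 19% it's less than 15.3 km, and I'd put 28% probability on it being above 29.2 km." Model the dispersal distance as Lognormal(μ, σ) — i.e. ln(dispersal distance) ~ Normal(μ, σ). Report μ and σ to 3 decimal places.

If T ~ Lognormal(μ,σ) then ln T ~ Normal(μ,σ), so the p-quantile of ln T is μ + z_p·σ.
ln(15.3) = 2.728 and ln(29.2) = 3.374; z_{0.19} = -0.8779, z_{0.72} = 0.5828.
σ = (3.374 − 2.728)/(0.5828 − (-0.8779)) = 0.442.
μ = 2.728 − (-0.8779)·0.442 = 3.116.

μ ≈ 3.116, σ ≈ 0.442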